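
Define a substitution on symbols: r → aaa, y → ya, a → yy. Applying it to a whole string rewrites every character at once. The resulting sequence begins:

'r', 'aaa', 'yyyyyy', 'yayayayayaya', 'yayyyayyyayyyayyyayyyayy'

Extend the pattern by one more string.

Replace each of the 24 characters of yayyyayyyayyyayyyayyyayy in place — ya yy ya ya ya yy ya ya ya yy ya ya ya yy ya ya ya yy ya ya ya yy ya ya — and concatenate.

yayyyayayayyyayayayyyayayayyyayayayyyayayayyyaya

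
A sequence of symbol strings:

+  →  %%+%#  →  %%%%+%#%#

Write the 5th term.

%%%%%%%%+%#%#%#%#

Each term wraps the previous one in %% on the left and %# on the right.
From %%%%+%#%#, 2 further steps: %%%%+%#%# → %%%%%%+%#%#%# → (answer).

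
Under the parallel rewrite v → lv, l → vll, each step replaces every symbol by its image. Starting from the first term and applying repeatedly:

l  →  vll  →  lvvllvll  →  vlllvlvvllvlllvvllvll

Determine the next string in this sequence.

Replace each of the 21 characters of vlllvlvvllvlllvvllvll in place — lv vll vll vll lv vll lv lv vll vll lv vll vll vll lv lv vll vll lv vll vll — and concatenate.

lvvllvllvlllvvlllvlvvllvlllvvllvllvlllvlvvllvlllvvllvll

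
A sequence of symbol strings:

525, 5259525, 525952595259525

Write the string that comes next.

5259525952595259525952595259525

s(k+1) = s(k)·9·s(k) — each term doubles the last with '9' between the halves.
One more doubling of 525952595259525 gives the answer.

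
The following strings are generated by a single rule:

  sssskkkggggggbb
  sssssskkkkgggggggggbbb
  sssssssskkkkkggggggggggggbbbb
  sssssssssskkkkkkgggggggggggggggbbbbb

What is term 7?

Term n consists of 2n s's, followed by n+1 k's, followed by 3n g's, followed by n b's, where the shown terms are n = 2, 3, 4, 5.
For term 7, n = 8, so the run lengths are 16, 9, 24, 8.

sssssssssssssssskkkkkkkkkggggggggggggggggggggggggbbbbbbbb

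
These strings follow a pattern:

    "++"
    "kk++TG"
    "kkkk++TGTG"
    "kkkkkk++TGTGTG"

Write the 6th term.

kkkkkkkkkk++TGTGTGTGTG

Every step adds kk to the front and TG to the end of the previous string.
From kkkkkk++TGTGTG, 2 further steps: kkkkkk++TGTGTG → kkkkkkkk++TGTGTGTG → (answer).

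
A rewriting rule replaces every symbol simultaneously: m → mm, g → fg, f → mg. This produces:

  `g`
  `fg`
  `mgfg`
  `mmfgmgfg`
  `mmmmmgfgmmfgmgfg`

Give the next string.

Rewriting the 16 symbols of mmmmmgfgmmfgmgfg one by one yields mm mm mm mm mm fg mg fg mm mm mg fg mm fg mg fg; concatenated:

mmmmmmmmmmfgmgfgmmmmmgfgmmfgmgfg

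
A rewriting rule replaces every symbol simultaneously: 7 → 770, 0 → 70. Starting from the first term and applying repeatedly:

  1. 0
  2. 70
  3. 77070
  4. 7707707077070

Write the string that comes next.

7707707077077070770707707707077070

Replace each of the 13 characters of 7707707077070 in place — 770 770 70 770 770 70 770 70 770 770 70 770 70 — and concatenate.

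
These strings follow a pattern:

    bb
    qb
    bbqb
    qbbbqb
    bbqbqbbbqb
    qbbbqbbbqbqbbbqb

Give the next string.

From term 3 onward, concatenate the second-to-last term with the last: bb·qb = bbqb, qb·bbqb = qbbbqb, …
So term 7 is bbqbqbbbqb·qbbbqbbbqbqbbbqb.

bbqbqbbbqbqbbbqbbbqbqbbbqb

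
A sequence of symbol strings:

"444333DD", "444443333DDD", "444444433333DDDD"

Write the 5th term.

Reading off run lengths: 4 runs 3, 5, 7; 3 runs 3, 4, 5; D runs 2, 3, 4 — each is linear in n (n = 1, 2, …).
For term 5, n = 5, so the run lengths are 11, 7, 6.

444444444443333333DDDDDD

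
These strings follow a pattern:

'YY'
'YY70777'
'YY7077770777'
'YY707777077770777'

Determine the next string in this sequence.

The strings grow by a fixed suffix 70777 each time.
Applying this once more to YY707777077770777:

YY70777707777077770777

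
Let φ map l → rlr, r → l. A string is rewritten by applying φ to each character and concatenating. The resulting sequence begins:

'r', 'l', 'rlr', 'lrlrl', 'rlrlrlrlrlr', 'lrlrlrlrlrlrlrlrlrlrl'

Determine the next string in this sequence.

φ(lrlrlrlrlrlrlrlrlrlrl) expands symbol-by-symbol to rlr l rlr l rlr l rlr l rlr l rlr l rlr l rlr l rlr l rlr l rlr; joining the 21 pieces gives the next term.

rlrlrlrlrlrlrlrlrlrlrlrlrlrlrlrlrlrlrlrlrlr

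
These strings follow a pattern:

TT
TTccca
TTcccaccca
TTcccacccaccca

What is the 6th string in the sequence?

Each term is the previous one with ccca appended.
From TTcccacccaccca, 2 further steps: TTcccacccaccca → TTcccacccacccaccca → (answer).

TTcccacccacccacccaccca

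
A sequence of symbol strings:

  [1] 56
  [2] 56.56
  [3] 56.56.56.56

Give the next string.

Each string is two copies of the previous one joined by '.'.
One more doubling of 56.56.56.56 gives the answer.

56.56.56.56.56.56.56.56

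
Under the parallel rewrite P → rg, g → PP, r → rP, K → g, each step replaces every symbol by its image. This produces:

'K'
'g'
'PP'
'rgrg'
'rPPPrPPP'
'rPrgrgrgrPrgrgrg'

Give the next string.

Replace each of the 16 characters of rPrgrgrgrPrgrgrg in place — rP rg rP PP rP PP rP PP rP rg rP PP rP PP rP PP — and concatenate.

rPrgrPPPrPPPrPPPrPrgrPPPrPPPrPPP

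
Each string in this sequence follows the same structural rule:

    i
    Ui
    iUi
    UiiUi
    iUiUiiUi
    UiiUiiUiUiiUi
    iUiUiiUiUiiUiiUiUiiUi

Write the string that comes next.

UiiUiiUiUiiUiiUiUiiUiUiiUiiUiUiiUi

This is a Fibonacci-style word recurrence s(k) = s(k−2)·s(k−1): e.g. i·Ui = iUi.
Continuing: UiiUiiUiUiiUi · iUiUiiUiUiiUiiUiUiiUi gives term 8.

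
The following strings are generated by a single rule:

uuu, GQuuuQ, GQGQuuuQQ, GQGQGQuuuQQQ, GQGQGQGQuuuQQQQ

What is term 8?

GQGQGQGQGQGQGQuuuQQQQQQQ

s(k+1) = GQ·s(k)·Q, so each term gains GQ as a prefix and Q as a suffix.
From GQGQGQGQuuuQQQQ, 3 further steps: GQGQGQGQuuuQQQQ → GQGQGQGQGQuuuQQQQQ → GQGQGQGQGQGQuuuQQQQQQ → (answer).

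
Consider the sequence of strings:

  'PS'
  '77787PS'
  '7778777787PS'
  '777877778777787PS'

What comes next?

Every step adds 77787 at the front: s(k+1) = 77787·s(k).
Applying this once more to 777877778777787PS:

77787777877778777787PS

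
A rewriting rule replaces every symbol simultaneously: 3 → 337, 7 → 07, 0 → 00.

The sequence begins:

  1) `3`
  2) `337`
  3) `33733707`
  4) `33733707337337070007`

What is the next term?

337337073373370700073373370733733707000700000007

Applying the rule to each of the 20 symbols of 33733707337337070007 gives the pieces 337 337 07 337 337 07 00 07 337 337 07 337 337 07 00 07 00 00 00 07, which concatenate to the answer.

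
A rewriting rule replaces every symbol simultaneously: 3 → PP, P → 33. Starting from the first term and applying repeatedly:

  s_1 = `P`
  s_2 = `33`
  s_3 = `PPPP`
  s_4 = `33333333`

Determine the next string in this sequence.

PPPPPPPPPPPPPPPP

Expanding 33333333: 3→PP, 3→PP, 3→PP, 3→PP, 3→PP, 3→PP, 3→PP, 3→PP. Concatenated: PP PP PP PP PP PP PP PP.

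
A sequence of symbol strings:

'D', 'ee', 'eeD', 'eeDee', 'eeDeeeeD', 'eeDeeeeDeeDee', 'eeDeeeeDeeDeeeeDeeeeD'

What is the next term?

Each term (from the third on) is the previous term followed by the one before it: term 3 = ee·D = eeD.
Continuing: eeDeeeeDeeDeeeeDeeeeD · eeDeeeeDeeDee gives term 8.

eeDeeeeDeeDeeeeDeeeeDeeDeeeeDeeDee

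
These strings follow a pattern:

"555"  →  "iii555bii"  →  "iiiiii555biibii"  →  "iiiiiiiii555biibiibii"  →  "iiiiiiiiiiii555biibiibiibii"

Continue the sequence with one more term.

Each term wraps the previous one in iii on the left and bii on the right.
One more step from iiiiiiiiiiii555biibiibiibii gives the answer.

iiiiiiiiiiiiiii555biibiibiibiibii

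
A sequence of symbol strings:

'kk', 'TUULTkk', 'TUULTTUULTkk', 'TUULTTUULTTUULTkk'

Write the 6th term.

Each term is the previous one with TUULT prepended.
From TUULTTUULTTUULTkk, 2 further steps: TUULTTUULTTUULTkk → TUULTTUULTTUULTTUULTkk → (answer).

TUULTTUULTTUULTTUULTTUULTkk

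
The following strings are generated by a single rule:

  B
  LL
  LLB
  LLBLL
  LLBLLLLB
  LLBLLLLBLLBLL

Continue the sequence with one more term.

LLBLLLLBLLBLLLLBLLLLB

Each term (from the third on) is the previous term followed by the one before it: term 3 = LL·B = LLB.
Continuing: LLBLLLLBLLBLL · LLBLLLLB gives term 7.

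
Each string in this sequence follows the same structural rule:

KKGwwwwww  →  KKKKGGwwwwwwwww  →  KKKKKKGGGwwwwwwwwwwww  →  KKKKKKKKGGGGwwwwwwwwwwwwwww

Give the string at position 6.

KKKKKKKKKKKKGGGGGGwwwwwwwwwwwwwwwwwwwww

Term n consists of 2n K's, followed by n G's, followed by 3n+3 w's (n = 1, 2, …).
Setting n = 6 gives 12, 6, 21 characters in each block.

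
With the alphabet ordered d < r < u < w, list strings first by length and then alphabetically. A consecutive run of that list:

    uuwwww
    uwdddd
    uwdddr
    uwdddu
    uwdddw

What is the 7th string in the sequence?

uwddrr

Advancing 2 positions from uwdddw through uwdddw → uwddrd reaches term 7.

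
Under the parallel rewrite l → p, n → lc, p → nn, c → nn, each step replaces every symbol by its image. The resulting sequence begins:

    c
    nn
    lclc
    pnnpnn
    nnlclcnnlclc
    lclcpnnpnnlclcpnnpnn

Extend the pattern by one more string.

Replace each of the 20 characters of lclcpnnpnnlclcpnnpnn in place — p nn p nn nn lc lc nn lc lc p nn p nn nn lc lc nn lc lc — and concatenate.

pnnpnnnnlclcnnlclcpnnpnnnnlclcnnlclc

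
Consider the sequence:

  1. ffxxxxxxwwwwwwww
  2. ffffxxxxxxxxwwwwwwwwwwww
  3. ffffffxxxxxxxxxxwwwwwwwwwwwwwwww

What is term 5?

ffffffffffxxxxxxxxxxxxxxwwwwwwwwwwwwwwwwwwwwwwww

The n-th term is 2n-2 f's then 2n+2 x's then 4n w's, where the shown terms are n = 2, 3, 4.
Setting n = 6 gives 10, 14, 24 characters in each block.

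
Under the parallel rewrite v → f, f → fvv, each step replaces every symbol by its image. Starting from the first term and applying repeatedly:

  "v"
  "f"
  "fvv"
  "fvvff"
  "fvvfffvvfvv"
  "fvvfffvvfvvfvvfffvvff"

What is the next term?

fvvfffvvfvvfvvfffvvfffvvfffvvfvvfvvfffvvfvv

φ(fvvfffvvfvvfvvfffvvff) expands symbol-by-symbol to fvv f f fvv fvv fvv f f fvv f f fvv f f fvv fvv fvv f f fvv fvv; joining the 21 pieces gives the next term.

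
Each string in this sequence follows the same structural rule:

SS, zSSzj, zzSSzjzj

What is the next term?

Each term wraps the previous one in z on the left and zj on the right.
So the next term is z·zzSSzjzj·zj.

zzzSSzjzjzj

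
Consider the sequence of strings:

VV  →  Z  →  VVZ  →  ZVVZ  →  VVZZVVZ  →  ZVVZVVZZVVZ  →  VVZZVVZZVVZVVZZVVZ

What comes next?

ZVVZVVZZVVZVVZZVVZZVVZVVZZVVZ

Each term (from the third on) is the two preceding terms concatenated in order: term 3 = VV·Z = VVZ.
So term 8 is ZVVZVVZZVVZ·VVZZVVZZVVZVVZZVVZ.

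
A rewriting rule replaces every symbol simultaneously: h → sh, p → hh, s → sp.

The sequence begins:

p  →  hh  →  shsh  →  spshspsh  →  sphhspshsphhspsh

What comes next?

sphhshshsphhspshsphhshshsphhspsh

Applying the rule to each of the 16 symbols of sphhspshsphhspsh gives the pieces sp hh sh sh sp hh sp sh sp hh sh sh sp hh sp sh, which concatenate to the answer.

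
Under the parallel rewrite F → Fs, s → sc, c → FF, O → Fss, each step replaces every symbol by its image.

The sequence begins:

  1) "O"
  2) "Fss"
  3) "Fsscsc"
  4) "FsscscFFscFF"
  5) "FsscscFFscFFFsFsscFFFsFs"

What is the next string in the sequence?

FsscscFFscFFFsFsscFFFsFsFsscFsscscFFFsFsFsscFssc

φ(FsscscFFscFFFsFsscFFFsFs) expands symbol-by-symbol to Fs sc sc FF sc FF Fs Fs sc FF Fs Fs Fs sc Fs sc sc FF Fs Fs Fs sc Fs sc; joining the 24 pieces gives the next term.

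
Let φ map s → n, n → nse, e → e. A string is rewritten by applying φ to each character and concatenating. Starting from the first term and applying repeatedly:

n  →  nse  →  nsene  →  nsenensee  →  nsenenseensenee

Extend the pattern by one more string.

Rewriting the 15 symbols of nsenenseensenee one by one yields nse n e nse e nse n e e nse n e nse e e; concatenated:

nsenenseenseneensenenseee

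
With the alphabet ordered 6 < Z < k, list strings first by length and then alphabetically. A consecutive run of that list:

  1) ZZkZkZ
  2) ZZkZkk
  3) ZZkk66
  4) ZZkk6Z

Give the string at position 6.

Continuing the enumeration 2 steps past ZZkk6Z: ZZkk6Z → ZZkk6k → (answer).

ZZkkZ6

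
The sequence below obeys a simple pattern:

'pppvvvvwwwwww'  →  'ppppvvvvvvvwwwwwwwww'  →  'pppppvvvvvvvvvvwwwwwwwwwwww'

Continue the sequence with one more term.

Reading off run lengths: p runs 3, 4, 5; v runs 4, 7, 10; w runs 6, 9, 12 — each is linear in n (n = 1, 2, …).
Setting n = 4 gives 6, 13, 15 characters in each block.

ppppppvvvvvvvvvvvvvwwwwwwwwwwwwwww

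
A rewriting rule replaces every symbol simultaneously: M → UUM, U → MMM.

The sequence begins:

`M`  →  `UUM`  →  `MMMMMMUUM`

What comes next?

Apply φ to MMMMMMUUM symbol by symbol: M→UUM, M→UUM, M→UUM, M→UUM, M→UUM, M→UUM, U→MMM, U→MMM, M→UUM; joined: UUM UUM UUM UUM UUM UUM MMM MMM UUM.

UUMUUMUUMUUMUUMUUMMMMMMMUUM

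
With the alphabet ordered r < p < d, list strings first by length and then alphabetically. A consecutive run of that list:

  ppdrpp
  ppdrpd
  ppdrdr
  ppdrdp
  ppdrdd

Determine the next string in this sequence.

ppdprr

Find the rightmost character of ppdrdd below d, bump it to the next letter, and reset everything to its right to r.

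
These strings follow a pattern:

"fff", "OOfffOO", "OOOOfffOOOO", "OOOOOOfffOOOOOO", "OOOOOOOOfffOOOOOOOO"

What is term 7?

Each term wraps the previous one in OO on the left and OO on the right.
From OOOOOOOOfffOOOOOOOO, 2 further steps: OOOOOOOOfffOOOOOOOO → OOOOOOOOOOfffOOOOOOOOOO → (answer).

OOOOOOOOOOOOfffOOOOOOOOOOOO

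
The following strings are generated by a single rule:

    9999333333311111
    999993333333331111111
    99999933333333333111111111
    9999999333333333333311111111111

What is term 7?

Each string has the form 9^{n+1} 3^{2n+1} 1^{2n-1}, where the shown terms are n = 3, 4, 5, 6.
For term 7, n = 9, so the run lengths are 10, 19, 17.

9999999999333333333333333333311111111111111111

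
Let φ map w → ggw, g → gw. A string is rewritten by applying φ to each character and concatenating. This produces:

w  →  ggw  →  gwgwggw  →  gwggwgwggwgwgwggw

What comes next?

Rewriting the 17 symbols of gwggwgwggwgwgwggw one by one yields gw ggw gw gw ggw gw ggw gw gw ggw gw ggw gw ggw gw gw ggw; concatenated:

gwggwgwgwggwgwggwgwgwggwgwggwgwggwgwgwggw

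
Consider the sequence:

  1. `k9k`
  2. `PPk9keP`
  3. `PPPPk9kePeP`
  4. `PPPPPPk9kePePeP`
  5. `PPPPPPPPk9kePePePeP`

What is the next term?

PPPPPPPPPPk9kePePePePeP

s(k+1) = PP·s(k)·eP, so each term gains PP as a prefix and eP as a suffix.
One more step from PPPPPPPPk9kePePePeP gives the answer.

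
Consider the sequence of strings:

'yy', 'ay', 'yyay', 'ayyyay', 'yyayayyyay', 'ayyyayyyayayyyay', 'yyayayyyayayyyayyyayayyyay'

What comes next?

ayyyayyyayayyyayyyayayyyayayyyayyyayayyyay

From term 3 onward, concatenate the second-to-last term with the last: yy·ay = yyay, ay·yyay = ayyyay, …
So term 8 is ayyyayyyayayyyay·yyayayyyayayyyayyyayayyyay.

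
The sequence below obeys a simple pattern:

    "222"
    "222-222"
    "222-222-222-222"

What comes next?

222-222-222-222-222-222-222-222

s(k+1) = s(k)·-·s(k) — each term doubles the last with '-' between the halves.
One more doubling of 222-222-222-222 gives the answer.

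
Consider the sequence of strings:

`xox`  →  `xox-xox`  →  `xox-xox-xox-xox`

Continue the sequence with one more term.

Every step duplicates the string with '-' between the halves.
So the next term is two copies of xox-xox-xox-xox with '-' between the halves.

xox-xox-xox-xox-xox-xox-xox-xox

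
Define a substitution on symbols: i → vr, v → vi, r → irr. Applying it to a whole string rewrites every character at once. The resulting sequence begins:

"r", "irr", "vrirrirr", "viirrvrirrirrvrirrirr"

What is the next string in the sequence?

vivrvrirrirrviirrvrirrirrvrirrirrviirrvrirrirrvrirrirr

Replace each of the 21 characters of viirrvrirrirrvrirrirr in place — vi vr vr irr irr vi irr vr irr irr vr irr irr vi irr vr irr irr vr irr irr — and concatenate.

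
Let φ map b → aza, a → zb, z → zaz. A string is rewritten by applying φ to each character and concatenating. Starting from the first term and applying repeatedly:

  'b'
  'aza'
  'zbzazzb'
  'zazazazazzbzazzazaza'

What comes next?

zazzbzazzbzazzbzazzbzazzazazazazzbzazzazzbzazzbzazzb

Replace each of the 20 characters of zazazazazzbzazzazaza in place — zaz zb zaz zb zaz zb zaz zb zaz zaz aza zaz zb zaz zaz zb zaz zb zaz zb — and concatenate.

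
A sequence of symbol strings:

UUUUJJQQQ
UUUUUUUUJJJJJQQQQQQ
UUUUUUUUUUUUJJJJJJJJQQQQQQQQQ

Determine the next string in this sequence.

Each string has the form U^{4n} J^{3n-1} Q^{3n} (n = 1, 2, …).
Setting n = 4 gives 16, 11, 12 characters in each block.

UUUUUUUUUUUUUUUUJJJJJJJJJJJQQQQQQQQQQQQ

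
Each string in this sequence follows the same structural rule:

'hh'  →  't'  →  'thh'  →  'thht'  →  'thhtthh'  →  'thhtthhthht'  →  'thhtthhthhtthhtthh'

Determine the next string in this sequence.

thhtthhthhtthhtthhthhtthhthht

This is a Fibonacci-style word recurrence s(k) = s(k−1)·s(k−2): e.g. t·hh = thh.
The next term joins thhtthhthhtthhtthh and thhtthhthht.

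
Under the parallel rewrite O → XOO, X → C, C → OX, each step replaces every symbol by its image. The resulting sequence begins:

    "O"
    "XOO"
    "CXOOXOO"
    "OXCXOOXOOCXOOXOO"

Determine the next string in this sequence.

Replace each of the 16 characters of OXCXOOXOOCXOOXOO in place — XOO C OX C XOO XOO C XOO XOO OX C XOO XOO C XOO XOO — and concatenate.

XOOCOXCXOOXOOCXOOXOOOXCXOOXOOCXOOXOO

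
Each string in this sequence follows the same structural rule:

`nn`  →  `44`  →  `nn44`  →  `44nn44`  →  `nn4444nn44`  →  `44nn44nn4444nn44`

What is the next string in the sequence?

Each term (from the third on) is the two preceding terms concatenated in order: term 3 = nn·44 = nn44.
Continuing: nn4444nn44 · 44nn44nn4444nn44 gives term 7.

nn4444nn4444nn44nn4444nn44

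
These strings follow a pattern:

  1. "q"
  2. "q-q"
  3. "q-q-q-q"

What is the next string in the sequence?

Every step duplicates the string with '-' between the halves.
One more doubling of q-q-q-q gives the answer.

q-q-q-q-q-q-q-q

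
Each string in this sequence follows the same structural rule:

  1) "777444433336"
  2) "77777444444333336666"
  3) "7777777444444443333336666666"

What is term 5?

77777777777444444444444333333336666666666666

Reading off run lengths: 7 runs 3, 5, 7; 4 runs 4, 6, 8; 3 runs 4, 5, 6; 6 runs 1, 4, 7 — each is linear in n (n = 1, 2, …).
For term 5, n = 5, so the run lengths are 11, 12, 8, 13.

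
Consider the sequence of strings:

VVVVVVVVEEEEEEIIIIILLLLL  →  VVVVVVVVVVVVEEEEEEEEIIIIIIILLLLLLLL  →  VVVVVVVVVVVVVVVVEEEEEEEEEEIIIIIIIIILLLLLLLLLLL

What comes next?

VVVVVVVVVVVVVVVVVVVVEEEEEEEEEEEEIIIIIIIIIIILLLLLLLLLLLLLL

The n-th term is 4n V's then 2n+2 E's then 2n+1 I's then 3n-1 L's, where the shown terms are n = 2, 3, 4.
At n = 5 the blocks have lengths 20, 12, 11, 14.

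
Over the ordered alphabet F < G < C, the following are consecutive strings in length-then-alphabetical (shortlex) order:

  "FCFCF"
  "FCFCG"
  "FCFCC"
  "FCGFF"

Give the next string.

FCGFG

Treat FCGFF as a base-3 numeral over the given alphabet and add one, carrying through any trailing C's.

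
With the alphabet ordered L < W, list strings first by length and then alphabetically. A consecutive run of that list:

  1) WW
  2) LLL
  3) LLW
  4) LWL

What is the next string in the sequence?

Find the rightmost character of LWL below W, bump it to the next letter, and reset everything to its right to L.

LWW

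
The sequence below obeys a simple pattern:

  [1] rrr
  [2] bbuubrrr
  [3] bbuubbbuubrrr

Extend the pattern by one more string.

bbuubbbuubbbuubrrr

Every step adds bbuub at the front: s(k+1) = bbuub·s(k).
So the next term is bbuub·bbuubbbuubrrr.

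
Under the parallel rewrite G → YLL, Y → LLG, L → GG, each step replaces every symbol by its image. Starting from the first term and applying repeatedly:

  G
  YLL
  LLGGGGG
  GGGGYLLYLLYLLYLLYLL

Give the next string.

YLLYLLYLLYLLLLGGGGGLLGGGGGLLGGGGGLLGGGGGLLGGGGG

φ(GGGGYLLYLLYLLYLLYLL) expands symbol-by-symbol to YLL YLL YLL YLL LLG GG GG LLG GG GG LLG GG GG LLG GG GG LLG GG GG; joining the 19 pieces gives the next term.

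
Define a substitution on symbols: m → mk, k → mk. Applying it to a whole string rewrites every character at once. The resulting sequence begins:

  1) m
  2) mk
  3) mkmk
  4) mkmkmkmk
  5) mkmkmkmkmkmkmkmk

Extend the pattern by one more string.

mkmkmkmkmkmkmkmkmkmkmkmkmkmkmkmk

Replace each of the 16 characters of mkmkmkmkmkmkmkmk in place — mk mk mk mk mk mk mk mk mk mk mk mk mk mk mk mk — and concatenate.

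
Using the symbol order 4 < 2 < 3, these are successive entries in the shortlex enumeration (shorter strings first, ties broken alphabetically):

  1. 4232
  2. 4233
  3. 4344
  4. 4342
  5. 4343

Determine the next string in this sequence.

Find the rightmost character of 4343 below 3, bump it to the next letter, and reset everything to its right to 4.

4324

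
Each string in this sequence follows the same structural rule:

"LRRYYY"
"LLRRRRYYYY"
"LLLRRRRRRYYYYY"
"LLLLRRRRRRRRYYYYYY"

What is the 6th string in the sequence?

Reading off run lengths: L runs 1, 2, 3, 4; R runs 2, 4, 6, 8; Y runs 3, 4, 5, 6 — each is linear in n (n = 1, 2, …).
For term 6, n = 6, so the run lengths are 6, 12, 8.

LLLLLLRRRRRRRRRRRRYYYYYYYY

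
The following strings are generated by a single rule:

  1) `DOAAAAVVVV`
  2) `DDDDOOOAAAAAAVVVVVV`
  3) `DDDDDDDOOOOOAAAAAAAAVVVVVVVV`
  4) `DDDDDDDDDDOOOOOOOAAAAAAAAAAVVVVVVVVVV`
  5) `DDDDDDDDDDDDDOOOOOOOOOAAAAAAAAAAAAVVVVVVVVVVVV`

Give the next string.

Term n consists of 3n-2 D's, followed by 2n-1 O's, followed by 2n+2 A's, followed by 2n+2 V's (n = 1, 2, …).
Setting n = 6 gives 16, 11, 14, 14 characters in each block.

DDDDDDDDDDDDDDDDOOOOOOOOOOOAAAAAAAAAAAAAAVVVVVVVVVVVVVV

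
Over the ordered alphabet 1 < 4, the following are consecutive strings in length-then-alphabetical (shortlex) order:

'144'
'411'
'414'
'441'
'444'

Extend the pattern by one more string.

After 444 the length-3 strings are exhausted; the first length-4 string is 4 copies of 1.

1111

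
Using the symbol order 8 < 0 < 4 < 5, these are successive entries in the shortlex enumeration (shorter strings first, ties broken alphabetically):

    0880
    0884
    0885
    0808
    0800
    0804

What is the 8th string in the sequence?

0848

Advancing 2 positions from 0804 through 0804 → 0805 reaches term 8.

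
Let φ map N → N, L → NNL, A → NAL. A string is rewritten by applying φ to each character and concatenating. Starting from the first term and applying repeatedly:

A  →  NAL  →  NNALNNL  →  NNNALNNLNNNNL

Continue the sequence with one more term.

NNNNALNNLNNNNLNNNNNNL

Applying the rule to each of the 13 symbols of NNNALNNLNNNNL gives the pieces N N N NAL NNL N N NNL N N N N NNL, which concatenate to the answer.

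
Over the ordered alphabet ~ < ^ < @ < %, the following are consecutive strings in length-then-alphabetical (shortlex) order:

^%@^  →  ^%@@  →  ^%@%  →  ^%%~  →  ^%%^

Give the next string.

Find the rightmost character of ^%%^ below %, bump it to the next letter, and reset everything to its right to ~.

^%%@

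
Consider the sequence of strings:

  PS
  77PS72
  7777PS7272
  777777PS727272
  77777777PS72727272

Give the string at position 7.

777777777777PS727272727272

s(k+1) = 77·s(k)·72, so each term gains 77 as a prefix and 72 as a suffix.
From 77777777PS72727272, 2 further steps: 77777777PS72727272 → 7777777777PS7272727272 → (answer).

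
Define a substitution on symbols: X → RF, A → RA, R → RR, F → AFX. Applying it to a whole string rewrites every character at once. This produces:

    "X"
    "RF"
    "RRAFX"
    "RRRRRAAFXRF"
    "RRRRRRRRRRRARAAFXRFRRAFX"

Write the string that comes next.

φ(RRRRRRRRRRRARAAFXRFRRAFX) expands symbol-by-symbol to RR RR RR RR RR RR RR RR RR RR RR RA RR RA RA AFX RF RR AFX RR RR RA AFX RF; joining the 24 pieces gives the next term.

RRRRRRRRRRRRRRRRRRRRRRRARRRARAAFXRFRRAFXRRRRRAAFXRF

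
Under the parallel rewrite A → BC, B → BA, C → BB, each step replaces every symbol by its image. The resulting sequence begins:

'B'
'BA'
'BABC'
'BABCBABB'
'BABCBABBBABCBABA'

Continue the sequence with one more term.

BABCBABBBABCBABABABCBABBBABCBABC

Applying the rule to each of the 16 symbols of BABCBABBBABCBABA gives the pieces BA BC BA BB BA BC BA BA BA BC BA BB BA BC BA BC, which concatenate to the answer.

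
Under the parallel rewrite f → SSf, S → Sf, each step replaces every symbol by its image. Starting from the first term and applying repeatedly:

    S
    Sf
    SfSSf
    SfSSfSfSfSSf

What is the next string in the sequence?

SfSSfSfSfSSfSfSSfSfSSfSfSfSSf

Apply φ to SfSSfSfSfSSf symbol by symbol: S→Sf, f→SSf, S→Sf, S→Sf, f→SSf, S→Sf, f→SSf, S→Sf, f→SSf, S→Sf, S→Sf, f→SSf; joined: Sf SSf Sf Sf SSf Sf SSf Sf SSf Sf Sf SSf.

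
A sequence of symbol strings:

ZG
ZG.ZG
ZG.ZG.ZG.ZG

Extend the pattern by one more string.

s(k+1) = s(k)·.·s(k) — each term doubles the last with '.' between the halves.
One more doubling of ZG.ZG.ZG.ZG gives the answer.

ZG.ZG.ZG.ZG.ZG.ZG.ZG.ZG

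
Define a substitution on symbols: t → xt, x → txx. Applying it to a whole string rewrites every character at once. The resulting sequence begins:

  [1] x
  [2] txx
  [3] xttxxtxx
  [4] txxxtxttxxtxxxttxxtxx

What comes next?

Replace each of the 21 characters of txxxtxttxxtxxxttxxtxx in place — xt txx txx txx xt txx xt xt txx txx xt txx txx txx xt xt txx txx xt txx txx — and concatenate.

xttxxtxxtxxxttxxxtxttxxtxxxttxxtxxtxxxtxttxxtxxxttxxtxx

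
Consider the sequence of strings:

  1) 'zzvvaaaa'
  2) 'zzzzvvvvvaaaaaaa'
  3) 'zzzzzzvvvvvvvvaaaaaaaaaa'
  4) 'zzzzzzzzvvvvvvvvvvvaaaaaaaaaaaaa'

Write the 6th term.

Reading off run lengths: z runs 2, 4, 6, 8; v runs 2, 5, 8, 11; a runs 4, 7, 10, 13 — each is linear in n (n = 1, 2, …).
At n = 6 the blocks have lengths 12, 17, 19.

zzzzzzzzzzzzvvvvvvvvvvvvvvvvvaaaaaaaaaaaaaaaaaaa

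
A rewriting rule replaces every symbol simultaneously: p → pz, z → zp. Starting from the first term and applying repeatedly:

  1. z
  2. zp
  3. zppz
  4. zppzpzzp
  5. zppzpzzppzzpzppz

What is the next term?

Applying the rule to each of the 16 symbols of zppzpzzppzzpzppz gives the pieces zp pz pz zp pz zp zp pz pz zp zp pz zp pz pz zp, which concatenate to the answer.

zppzpzzppzzpzppzpzzpzppzzppzpzzp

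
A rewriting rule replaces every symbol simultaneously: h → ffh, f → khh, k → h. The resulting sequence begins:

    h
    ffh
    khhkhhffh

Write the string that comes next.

hffhffhhffhffhkhhkhhffh

Rewriting each symbol of khhkhhffh: k→h, h→ffh, h→ffh, k→h, h→ffh, h→ffh, f→khh, f→khh, h→ffh, which concatenates to h ffh ffh h ffh ffh khh khh ffh.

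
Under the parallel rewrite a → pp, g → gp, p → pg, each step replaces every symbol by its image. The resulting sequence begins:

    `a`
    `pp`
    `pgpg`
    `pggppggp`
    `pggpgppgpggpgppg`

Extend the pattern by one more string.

pggpgppggppgpggppggpgppggppgpggp

Replace each of the 16 characters of pggpgppgpggpgppg in place — pg gp gp pg gp pg pg gp pg gp gp pg gp pg pg gp — and concatenate.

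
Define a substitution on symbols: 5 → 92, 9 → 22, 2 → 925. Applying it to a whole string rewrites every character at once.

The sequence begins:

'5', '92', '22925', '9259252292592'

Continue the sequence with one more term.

Applying the rule to each of the 13 symbols of 9259252292592 gives the pieces 22 925 92 22 925 92 925 925 22 925 92 22 925, which concatenate to the answer.

22925922292592925925229259222925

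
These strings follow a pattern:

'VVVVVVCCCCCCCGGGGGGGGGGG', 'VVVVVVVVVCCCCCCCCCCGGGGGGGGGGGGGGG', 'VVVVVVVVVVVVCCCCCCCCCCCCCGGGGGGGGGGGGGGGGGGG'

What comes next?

VVVVVVVVVVVVVVVCCCCCCCCCCCCCCCCGGGGGGGGGGGGGGGGGGGGGGG

Each string has the form V^{3n} C^{3n+1} G^{4n+3}, where the shown terms are n = 2, 3, 4.
At n = 5 the blocks have lengths 15, 16, 23.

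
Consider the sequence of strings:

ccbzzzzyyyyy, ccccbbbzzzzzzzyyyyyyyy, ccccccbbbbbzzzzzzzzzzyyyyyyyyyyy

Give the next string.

Reading off run lengths: c runs 2, 4, 6; b runs 1, 3, 5; z runs 4, 7, 10; y runs 5, 8, 11 — each is linear in n (n = 1, 2, …).
Setting n = 4 gives 8, 7, 13, 14 characters in each block.

ccccccccbbbbbbbzzzzzzzzzzzzzyyyyyyyyyyyyyy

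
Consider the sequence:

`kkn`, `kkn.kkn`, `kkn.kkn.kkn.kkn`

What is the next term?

Each string is two copies of the previous one joined by '.'.
So the next term is two copies of kkn.kkn.kkn.kkn with '.' between the halves.

kkn.kkn.kkn.kkn.kkn.kkn.kkn.kkn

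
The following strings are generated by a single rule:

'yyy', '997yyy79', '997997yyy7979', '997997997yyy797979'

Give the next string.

997997997997yyy79797979

Each term wraps the previous one in 997 on the left and 79 on the right.
One more step from 997997997yyy797979 gives the answer.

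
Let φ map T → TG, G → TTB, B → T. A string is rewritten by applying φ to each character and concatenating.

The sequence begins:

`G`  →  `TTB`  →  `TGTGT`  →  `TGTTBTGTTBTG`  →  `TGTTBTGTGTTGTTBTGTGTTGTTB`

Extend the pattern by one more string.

Applying the rule to each of the 25 symbols of TGTTBTGTGTTGTTBTGTGTTGTTB gives the pieces TG TTB TG TG T TG TTB TG TTB TG TG TTB TG TG T TG TTB TG TTB TG TG TTB TG TG T, which concatenate to the answer.

TGTTBTGTGTTGTTBTGTTBTGTGTTBTGTGTTGTTBTGTTBTGTGTTBTGTGT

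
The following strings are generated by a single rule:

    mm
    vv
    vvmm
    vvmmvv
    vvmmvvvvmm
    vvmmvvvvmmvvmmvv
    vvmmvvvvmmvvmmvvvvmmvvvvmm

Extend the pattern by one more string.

This is a Fibonacci-style word recurrence s(k) = s(k−1)·s(k−2): e.g. vv·mm = vvmm.
Continuing: vvmmvvvvmmvvmmvvvvmmvvvvmm · vvmmvvvvmmvvmmvv gives term 8.

vvmmvvvvmmvvmmvvvvmmvvvvmmvvmmvvvvmmvvmmvv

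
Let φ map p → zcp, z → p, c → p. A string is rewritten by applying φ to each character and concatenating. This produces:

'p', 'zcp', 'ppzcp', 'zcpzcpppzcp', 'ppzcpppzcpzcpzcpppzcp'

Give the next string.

Rewriting the 21 symbols of ppzcpppzcpzcpzcpppzcp one by one yields zcp zcp p p zcp zcp zcp p p zcp p p zcp p p zcp zcp zcp p p zcp; concatenated:

zcpzcpppzcpzcpzcpppzcpppzcpppzcpzcpzcpppzcp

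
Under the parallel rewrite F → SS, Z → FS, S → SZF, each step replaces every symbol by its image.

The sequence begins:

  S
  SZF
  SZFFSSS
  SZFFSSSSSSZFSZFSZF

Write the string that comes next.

φ(SZFFSSSSSSZFSZFSZF) expands symbol-by-symbol to SZF FS SS SS SZF SZF SZF SZF SZF SZF FS SS SZF FS SS SZF FS SS; joining the 18 pieces gives the next term.

SZFFSSSSSSZFSZFSZFSZFSZFSZFFSSSSZFFSSSSZFFSSS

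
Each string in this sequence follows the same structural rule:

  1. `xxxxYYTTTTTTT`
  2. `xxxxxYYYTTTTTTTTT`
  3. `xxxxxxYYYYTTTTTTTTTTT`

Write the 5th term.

Each string has the form x^{n+1} Y^{n-1} T^{2n+1}, where the shown terms are n = 3, 4, 5.
For term 5, n = 7, so the run lengths are 8, 6, 15.

xxxxxxxxYYYYYYTTTTTTTTTTTTTTT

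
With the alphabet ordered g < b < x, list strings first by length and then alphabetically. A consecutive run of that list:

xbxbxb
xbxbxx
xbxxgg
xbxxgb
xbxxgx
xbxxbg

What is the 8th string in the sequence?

xbxxbx

Continuing the enumeration 2 steps past xbxxbg: xbxxbg → xbxxbb → (answer).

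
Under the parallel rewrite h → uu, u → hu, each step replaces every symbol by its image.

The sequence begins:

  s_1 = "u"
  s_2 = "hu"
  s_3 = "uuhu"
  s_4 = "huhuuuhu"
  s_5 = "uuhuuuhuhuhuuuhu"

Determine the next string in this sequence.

Rewriting the 16 symbols of uuhuuuhuhuhuuuhu one by one yields hu hu uu hu hu hu uu hu uu hu uu hu hu hu uu hu; concatenated:

huhuuuhuhuhuuuhuuuhuuuhuhuhuuuhu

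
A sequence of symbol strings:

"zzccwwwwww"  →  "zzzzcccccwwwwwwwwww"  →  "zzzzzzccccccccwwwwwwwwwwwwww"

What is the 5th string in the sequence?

Reading off run lengths: z runs 2, 4, 6; c runs 2, 5, 8; w runs 6, 10, 14 — each is linear in n (n = 1, 2, …).
For term 5, n = 5, so the run lengths are 10, 14, 22.

zzzzzzzzzzccccccccccccccwwwwwwwwwwwwwwwwwwwwww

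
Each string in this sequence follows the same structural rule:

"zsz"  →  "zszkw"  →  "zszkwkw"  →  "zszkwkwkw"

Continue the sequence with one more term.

Each term is the previous one with kw appended.
One more step from zszkwkwkw gives the answer.

zszkwkwkwkw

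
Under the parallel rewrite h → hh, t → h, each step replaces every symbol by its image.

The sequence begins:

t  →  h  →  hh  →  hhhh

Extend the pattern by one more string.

hhhhhhhh

Rewriting each symbol of hhhh: h→hh, h→hh, h→hh, h→hh, which concatenates to hh hh hh hh.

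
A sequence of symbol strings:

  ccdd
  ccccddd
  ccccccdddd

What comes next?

ccccccccddddd

The n-th term is 2n c's then n+1 d's (n = 1, 2, …).
At n = 4 the blocks have lengths 8, 5.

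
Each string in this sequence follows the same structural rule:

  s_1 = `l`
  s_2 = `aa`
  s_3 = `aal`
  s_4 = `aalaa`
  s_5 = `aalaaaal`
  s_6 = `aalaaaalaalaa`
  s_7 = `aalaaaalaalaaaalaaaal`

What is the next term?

This is a Fibonacci-style word recurrence s(k) = s(k−1)·s(k−2): e.g. aa·l = aal.
The next term joins aalaaaalaalaaaalaaaal and aalaaaalaalaa.

aalaaaalaalaaaalaaaalaalaaaalaalaa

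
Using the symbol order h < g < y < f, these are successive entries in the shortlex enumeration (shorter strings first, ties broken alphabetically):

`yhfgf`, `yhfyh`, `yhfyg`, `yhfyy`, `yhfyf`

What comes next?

The successor of yhfyf increments the rightmost position that isn't already f and resets every position after it to h.

yhffh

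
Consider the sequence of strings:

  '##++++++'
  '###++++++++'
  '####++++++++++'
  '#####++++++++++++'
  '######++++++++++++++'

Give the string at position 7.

########++++++++++++++++++

Term n consists of n #'s, followed by 2n+2 +'s, where the shown terms are n = 2, 3, 4, 5, 6.
Setting n = 8 gives 8, 18 characters in each block.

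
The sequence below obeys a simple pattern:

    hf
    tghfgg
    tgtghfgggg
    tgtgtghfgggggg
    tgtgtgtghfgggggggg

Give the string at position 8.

s(k+1) = tg·s(k)·gg, so each term gains tg as a prefix and gg as a suffix.
From tgtgtgtghfgggggggg, 3 further steps: tgtgtgtghfgggggggg → tgtgtgtgtghfgggggggggg → tgtgtgtgtgtghfgggggggggggg → (answer).

tgtgtgtgtgtgtghfgggggggggggggg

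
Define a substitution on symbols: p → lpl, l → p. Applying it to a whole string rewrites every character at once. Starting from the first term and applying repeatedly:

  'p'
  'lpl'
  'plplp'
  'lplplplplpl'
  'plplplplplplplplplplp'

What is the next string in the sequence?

Rewriting the 21 symbols of plplplplplplplplplplp one by one yields lpl p lpl p lpl p lpl p lpl p lpl p lpl p lpl p lpl p lpl p lpl; concatenated:

lplplplplplplplplplplplplplplplplplplplplpl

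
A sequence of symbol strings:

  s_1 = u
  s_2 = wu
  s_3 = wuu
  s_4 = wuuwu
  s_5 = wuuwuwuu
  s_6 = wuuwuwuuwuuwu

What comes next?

wuuwuwuuwuuwuwuuwuwuu

This is a Fibonacci-style word recurrence s(k) = s(k−1)·s(k−2): e.g. wu·u = wuu.
The next term joins wuuwuwuuwuuwu and wuuwuwuu.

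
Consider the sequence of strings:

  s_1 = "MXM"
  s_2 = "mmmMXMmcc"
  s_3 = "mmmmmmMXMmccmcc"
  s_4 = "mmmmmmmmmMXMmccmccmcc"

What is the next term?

mmmmmmmmmmmmMXMmccmccmccmcc

s(k+1) = mmm·s(k)·mcc, so each term gains mmm as a prefix and mcc as a suffix.
So the next term is mmm·mmmmmmmmmMXMmccmccmcc·mcc.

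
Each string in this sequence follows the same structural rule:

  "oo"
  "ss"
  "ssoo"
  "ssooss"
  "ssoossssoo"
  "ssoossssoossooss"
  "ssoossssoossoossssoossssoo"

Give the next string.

From term 3 onward, concatenate the last term with the second-to-last: ss·oo = ssoo, ssoo·ss = ssooss, …
Continuing: ssoossssoossoossssoossssoo · ssoossssoossooss gives term 8.

ssoossssoossoossssoossssoossoossssoossooss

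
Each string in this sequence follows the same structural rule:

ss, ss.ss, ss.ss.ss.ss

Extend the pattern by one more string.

s(k+1) = s(k)·.·s(k) — each term doubles the last with '.' between the halves.
Doubling ss.ss.ss.ss with '.' between the halves:

ss.ss.ss.ss.ss.ss.ss.ss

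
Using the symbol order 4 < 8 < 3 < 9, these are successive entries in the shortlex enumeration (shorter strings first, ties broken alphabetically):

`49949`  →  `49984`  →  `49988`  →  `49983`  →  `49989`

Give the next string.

49934

The successor of 49989 increments the rightmost position that isn't already 9 and resets every position after it to 4.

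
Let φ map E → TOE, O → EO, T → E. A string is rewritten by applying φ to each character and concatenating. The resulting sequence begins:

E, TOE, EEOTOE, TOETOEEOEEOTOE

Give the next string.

EEOTOEEEOTOETOEEOTOETOEEOEEOTOE

φ(TOETOEEOEEOTOE) expands symbol-by-symbol to E EO TOE E EO TOE TOE EO TOE TOE EO E EO TOE; joining the 14 pieces gives the next term.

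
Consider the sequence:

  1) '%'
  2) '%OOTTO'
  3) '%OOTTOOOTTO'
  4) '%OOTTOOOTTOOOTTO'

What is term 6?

Each term is the previous one with OOTTO appended.
From %OOTTOOOTTOOOTTO, 2 further steps: %OOTTOOOTTOOOTTO → %OOTTOOOTTOOOTTOOOTTO → (answer).

%OOTTOOOTTOOOTTOOOTTOOOTTO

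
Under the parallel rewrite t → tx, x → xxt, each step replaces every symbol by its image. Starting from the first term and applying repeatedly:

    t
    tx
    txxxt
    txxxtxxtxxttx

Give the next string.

Replace each of the 13 characters of txxxtxxtxxttx in place — tx xxt xxt xxt tx xxt xxt tx xxt xxt tx tx xxt — and concatenate.

txxxtxxtxxttxxxtxxttxxxtxxttxtxxxt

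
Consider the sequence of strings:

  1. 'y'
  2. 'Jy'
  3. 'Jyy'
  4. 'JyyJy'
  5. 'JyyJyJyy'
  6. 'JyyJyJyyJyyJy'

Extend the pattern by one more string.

This is a Fibonacci-style word recurrence s(k) = s(k−1)·s(k−2): e.g. Jy·y = Jyy.
The next term joins JyyJyJyyJyyJy and JyyJyJyy.

JyyJyJyyJyyJyJyyJyJyy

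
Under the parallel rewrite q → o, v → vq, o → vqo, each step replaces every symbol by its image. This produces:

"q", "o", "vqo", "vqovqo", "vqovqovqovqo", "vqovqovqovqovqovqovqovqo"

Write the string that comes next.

vqovqovqovqovqovqovqovqovqovqovqovqovqovqovqovqo

φ(vqovqovqovqovqovqovqovqo) expands symbol-by-symbol to vq o vqo vq o vqo vq o vqo vq o vqo vq o vqo vq o vqo vq o vqo vq o vqo; joining the 24 pieces gives the next term.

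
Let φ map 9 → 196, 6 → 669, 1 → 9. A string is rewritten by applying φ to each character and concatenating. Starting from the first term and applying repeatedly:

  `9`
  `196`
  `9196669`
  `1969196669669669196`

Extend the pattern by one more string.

Applying the rule to each of the 19 symbols of 1969196669669669196 gives the pieces 9 196 669 196 9 196 669 669 669 196 669 669 196 669 669 196 9 196 669, which concatenate to the answer.

919666919691966696696691966696691966696691969196669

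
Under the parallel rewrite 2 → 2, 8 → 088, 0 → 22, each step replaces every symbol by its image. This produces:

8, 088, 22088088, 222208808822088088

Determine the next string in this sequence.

φ(222208808822088088) expands symbol-by-symbol to 2 2 2 2 22 088 088 22 088 088 2 2 22 088 088 22 088 088; joining the 18 pieces gives the next term.

22222208808822088088222208808822088088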